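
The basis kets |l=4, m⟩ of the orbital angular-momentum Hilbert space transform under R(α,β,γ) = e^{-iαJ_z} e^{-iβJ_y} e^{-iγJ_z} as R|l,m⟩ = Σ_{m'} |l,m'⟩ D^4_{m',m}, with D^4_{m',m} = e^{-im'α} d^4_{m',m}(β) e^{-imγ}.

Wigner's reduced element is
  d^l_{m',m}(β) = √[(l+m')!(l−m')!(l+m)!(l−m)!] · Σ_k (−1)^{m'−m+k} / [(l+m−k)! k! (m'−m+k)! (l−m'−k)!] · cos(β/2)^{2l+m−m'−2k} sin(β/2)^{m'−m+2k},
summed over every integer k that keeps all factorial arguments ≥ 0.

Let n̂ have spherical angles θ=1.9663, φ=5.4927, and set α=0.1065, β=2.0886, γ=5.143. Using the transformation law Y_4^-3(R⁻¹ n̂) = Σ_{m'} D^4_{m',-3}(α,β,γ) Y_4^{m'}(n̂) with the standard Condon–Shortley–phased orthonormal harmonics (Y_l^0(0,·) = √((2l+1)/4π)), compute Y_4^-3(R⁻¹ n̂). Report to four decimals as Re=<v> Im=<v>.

Re=0.1525 Im=0.2889

Need the full column D^4_{m',-3} for m'=−4..4 at α=0.1065, β=2.0886, γ=5.143.
cos(β/2)=0.502507, sin(β/2)=0.864573
d^4_{-4,-3}: single k=1 term ⇒ +0.019785;  D = -0.019572-0.002899i
d^4_{-3,-3}: k∈[0..1] ⇒ +0.004066 -0.084247 = -0.080181;  D = +0.080116+0.003249i
d^4_{-2,-3}: k∈[0..1] ⇒ -0.026174 +0.232435 = +0.206262;  D = -0.205813+0.013596i
d^4_{-1,-3}: k∈[0..1] ⇒ +0.095527 -0.471297 = -0.375770;  D = +0.370196-0.064486i
d^4_{0,-3}: k∈[0..1] ⇒ -0.245008 +0.725269 = +0.480261;  D = -0.461695+0.132244i
d^4_{1,-3}: k∈[0..1] ⇒ +0.471297 -0.837076 = -0.365779;  D = +0.338939-0.137529i
d^4_{2,-3}: k∈[0..1] ⇒ -0.688051 +0.678919 = -0.009132;  D = +0.008049-0.004314i
d^4_{3,-3}: k∈[0..1] ⇒ +0.738232 -0.312186 = +0.426046;  D = -0.352000+0.240023i
d^4_{4,-3}: single k=0 term ⇒ -0.513215;  D = +0.390882-0.332566i
Y_4^{m'}(θ=1.9663,φ=5.4927) and Σ D·Y over m':
  (-0.0196-0.0029i)·(-0.3208-0.0065i)  (+0.0801+0.0032i)·(+0.2720-0.2638i)  (-0.2058+0.0136i)·(-0.0001+0.0111i)  (+0.3702-0.0645i)·(+0.2320+0.2344i)  (-0.4617+0.1322i)·(-0.0721+0.0000i)  (+0.3389-0.1375i)·(-0.2320+0.2344i)  (+0.0080-0.0043i)·(-0.0001-0.0111i)  (-0.3520+0.2400i)·(-0.2720-0.2638i)  (+0.3909-0.3326i)·(-0.3208+0.0065i)
Y_4^-3(R⁻¹ n̂) = +0.152483+0.288893i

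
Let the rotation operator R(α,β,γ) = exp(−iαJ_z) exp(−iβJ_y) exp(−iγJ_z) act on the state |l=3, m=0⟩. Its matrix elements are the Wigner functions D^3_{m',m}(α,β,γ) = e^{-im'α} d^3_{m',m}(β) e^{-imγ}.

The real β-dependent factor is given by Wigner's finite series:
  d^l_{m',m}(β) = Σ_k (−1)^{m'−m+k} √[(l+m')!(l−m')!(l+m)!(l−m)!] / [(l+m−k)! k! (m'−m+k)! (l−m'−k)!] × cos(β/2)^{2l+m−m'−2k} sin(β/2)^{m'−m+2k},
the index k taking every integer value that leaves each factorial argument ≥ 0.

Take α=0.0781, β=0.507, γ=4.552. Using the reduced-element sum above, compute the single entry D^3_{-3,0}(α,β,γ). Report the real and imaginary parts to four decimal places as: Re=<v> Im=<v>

Re=0.0622 Im=0.0149

D^3_{-3,0}(0.0781,0.507,4.552) = e^{-i·-3·0.0781}·d^3_{-3,0}(0.507)·e^{-i·0·4.552}. Compute d first:
c=cos(0.507/2)=0.968041, s=sin(0.507/2)=0.250794; N=√[1·720·6·6]=160.996894
The bounds max(0,m−m')=3 and min(l+m,l−m')=3 give 1 term
  k=3: (−1)^0·160.9969/(36)·0.9680^3·0.2508^3 = +0.063995
d^3_{-3,0}(0.507) = +0.063995
Phases: e^{-i·(-3)·0.0781}=+0.972677+0.232162i, e^{-i·(0)·4.552}=+1.000000+0.000000i ⇒ D=+0.062246+0.014857i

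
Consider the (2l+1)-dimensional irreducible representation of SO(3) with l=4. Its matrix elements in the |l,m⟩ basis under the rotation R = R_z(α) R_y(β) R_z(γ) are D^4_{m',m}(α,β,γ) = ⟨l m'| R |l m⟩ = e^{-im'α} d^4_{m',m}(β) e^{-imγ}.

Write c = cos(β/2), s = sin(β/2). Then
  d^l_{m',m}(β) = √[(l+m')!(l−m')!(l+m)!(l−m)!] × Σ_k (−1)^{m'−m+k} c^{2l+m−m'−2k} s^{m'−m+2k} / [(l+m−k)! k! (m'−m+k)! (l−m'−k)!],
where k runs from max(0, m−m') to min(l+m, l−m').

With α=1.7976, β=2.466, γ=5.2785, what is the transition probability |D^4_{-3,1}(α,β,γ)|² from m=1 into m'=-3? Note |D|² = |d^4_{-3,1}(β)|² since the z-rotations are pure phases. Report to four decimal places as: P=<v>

P=0.2386

Split into d^4_{-3,1}(β=2.466) × two z-phases.
Half-angle: c=0.331409, s=0.943487. N=√(1·5040·120·6)=1904.940944
k: max(0,(1)−(-3))=4 … min(4+(1),4−(-3))=5
  k=4: (−1)^0·1904.9409/(144)·0.3314^4·0.9435^4 = +0.126450
  k=5: (−1)^1·1904.9409/(240)·0.3314^2·0.9435^6 = -0.614914
d^4_{-3,1}(2.466) = +0.126450 -0.614914 = -0.488464
|D^4_{-3,1}|² = |d^4_{-3,1}(β)|² = (-0.488464)² = 0.238597 (the z-rotation phases have unit modulus)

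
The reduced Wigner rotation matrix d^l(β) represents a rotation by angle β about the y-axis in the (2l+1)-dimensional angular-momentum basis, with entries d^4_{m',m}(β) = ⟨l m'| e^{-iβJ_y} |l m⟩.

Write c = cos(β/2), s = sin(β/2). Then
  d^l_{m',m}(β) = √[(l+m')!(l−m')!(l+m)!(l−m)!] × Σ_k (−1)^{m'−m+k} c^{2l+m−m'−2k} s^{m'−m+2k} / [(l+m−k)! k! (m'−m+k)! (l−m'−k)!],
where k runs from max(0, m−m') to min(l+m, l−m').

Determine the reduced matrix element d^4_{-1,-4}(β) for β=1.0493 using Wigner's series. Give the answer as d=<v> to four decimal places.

d=-0.4568

d^4_{-1,-4}(β=1.0493) via Wigner's sum:
Half-angle: c=0.865499, s=0.500910. N=√(6·120·1·40320)=5387.986637
The bounds max(0,m−m')=0 and min(l+m,l−m')=0 give 1 term
  k=0: (−1)^3·5387.9866/(720)·0.8655^5·0.5009^3 = -0.456780
d^4_{-1,-4}(1.0493) = -0.456780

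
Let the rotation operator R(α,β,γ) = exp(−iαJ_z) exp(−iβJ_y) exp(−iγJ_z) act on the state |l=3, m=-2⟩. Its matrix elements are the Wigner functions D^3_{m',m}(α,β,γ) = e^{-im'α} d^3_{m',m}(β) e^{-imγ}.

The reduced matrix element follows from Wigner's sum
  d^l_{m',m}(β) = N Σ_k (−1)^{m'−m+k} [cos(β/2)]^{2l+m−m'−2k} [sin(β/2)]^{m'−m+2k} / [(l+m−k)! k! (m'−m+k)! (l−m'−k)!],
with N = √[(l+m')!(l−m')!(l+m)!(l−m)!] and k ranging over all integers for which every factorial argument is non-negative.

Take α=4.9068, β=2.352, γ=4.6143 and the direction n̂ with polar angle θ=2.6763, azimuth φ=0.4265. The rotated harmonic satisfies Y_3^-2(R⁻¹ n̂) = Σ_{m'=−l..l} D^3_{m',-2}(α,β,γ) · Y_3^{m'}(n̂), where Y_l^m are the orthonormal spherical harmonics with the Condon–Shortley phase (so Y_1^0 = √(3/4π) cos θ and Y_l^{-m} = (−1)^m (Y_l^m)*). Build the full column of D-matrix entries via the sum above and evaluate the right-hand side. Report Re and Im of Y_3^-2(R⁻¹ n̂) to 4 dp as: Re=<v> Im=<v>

Need the full column D^3_{m',-2} for m'=−3..3 at α=4.9068, β=2.352, γ=4.6143.
cos(β/2)=0.384620, sin(β/2)=0.923075
d^3_{-3,-2}: single k=1 term ⇒ +0.019031;  D = +0.007184-0.017624i
d^3_{-2,-2}: k∈[0..1] ⇒ +0.003237 -0.093234 = -0.089996;  D = -0.088331-0.017230i
d^3_{-1,-2}: k∈[0..1] ⇒ -0.024570 +0.283033 = +0.258463;  D = +0.000457+0.258463i
d^3_{0,-2}: k∈[0..1] ⇒ +0.102132 -0.588264 = -0.486132;  D = +0.476808-0.094758i
d^3_{1,-2}: k∈[0..1] ⇒ -0.283033 +0.815111 = +0.532078;  D = -0.202580-0.492005i
d^3_{2,-2}: k∈[0..1] ⇒ +0.537010 -0.618617 = -0.081607;  D = -0.068037+0.045063i
d^3_{3,-2}: single k=0 term ⇒ -0.631382;  D = -0.443774-0.449120i
Y_3^{m'}(θ=2.6763,φ=0.4265) and Σ D·Y over m':
  (+0.0072-0.0176i)·(+0.0108-0.0361i)  (-0.0883-0.0172i)·(-0.1209+0.1385i)  (+0.0005+0.2585i)·(+0.3952-0.1796i)  (+0.4768-0.0948i)·(-0.3313+0.0000i)  (-0.2026-0.4920i)·(-0.3952-0.1796i)  (-0.0680+0.0451i)·(-0.1209-0.1385i)  (-0.4438-0.4491i)·(-0.0108-0.0361i)
Y_3^-2(R⁻¹ n̂) = -0.104100+0.378511i

Re=-0.1041 Im=0.3785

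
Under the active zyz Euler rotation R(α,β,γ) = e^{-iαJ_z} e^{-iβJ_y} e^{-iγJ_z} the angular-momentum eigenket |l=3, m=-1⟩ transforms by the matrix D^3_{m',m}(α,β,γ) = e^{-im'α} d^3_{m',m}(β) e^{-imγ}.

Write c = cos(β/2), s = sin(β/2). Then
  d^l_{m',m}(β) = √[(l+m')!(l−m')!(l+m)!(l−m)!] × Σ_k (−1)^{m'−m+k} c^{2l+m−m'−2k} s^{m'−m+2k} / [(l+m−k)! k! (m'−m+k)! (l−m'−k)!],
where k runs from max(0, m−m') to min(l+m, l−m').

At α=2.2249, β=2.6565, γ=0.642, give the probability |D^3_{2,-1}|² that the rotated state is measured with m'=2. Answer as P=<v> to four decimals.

P=0.3301

Split into d^3_{2,-1}(β=2.6565) × two z-phases.
Half-angle: c=0.240175, s=0.970730. N=√(120·1·2·24)=75.894664
k: max(0,(-1)−(2))=0 … min(3+(-1),3−(2))=1
  k=0: (−1)^3·75.8947/(12)·0.2402^3·0.9707^3 = -0.080151
  k=1: (−1)^4·75.8947/(24)·0.2402^1·0.9707^5 = +0.654665
d^3_{2,-1}(2.6565) = -0.080151 +0.654665 = +0.574514
|D^3_{2,-1}|² = |d^3_{2,-1}(β)|² = (+0.574514)² = 0.330067 (the z-rotation phases have unit modulus)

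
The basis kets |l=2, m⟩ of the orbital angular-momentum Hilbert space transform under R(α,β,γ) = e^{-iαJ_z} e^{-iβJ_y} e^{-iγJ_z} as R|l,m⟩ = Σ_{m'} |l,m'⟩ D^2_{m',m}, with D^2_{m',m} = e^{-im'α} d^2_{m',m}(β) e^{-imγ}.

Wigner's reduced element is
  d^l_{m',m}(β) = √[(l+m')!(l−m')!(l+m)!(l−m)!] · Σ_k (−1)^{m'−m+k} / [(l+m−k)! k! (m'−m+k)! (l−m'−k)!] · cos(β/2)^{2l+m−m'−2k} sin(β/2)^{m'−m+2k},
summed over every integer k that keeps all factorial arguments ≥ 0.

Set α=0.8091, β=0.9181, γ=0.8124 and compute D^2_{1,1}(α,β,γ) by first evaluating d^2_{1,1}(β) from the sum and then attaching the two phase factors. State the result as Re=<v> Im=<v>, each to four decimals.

Split into d^2_{1,1}(β=0.9181) × two z-phases.
c=cos(0.9181/2)=0.896474, s=sin(0.9181/2)=0.443097; N=√[6·1·6·1]=6.000000
k: max(0,(1)−(1))=0 … min(2+(1),2−(1))=1
  k=0: (−1)^0·6.0000/(6)·0.8965^4·0.4431^0 = +0.645878
  k=1: (−1)^1·6.0000/(2)·0.8965^2·0.4431^2 = -0.473362
d^2_{1,1}(0.9181) = +0.645878 -0.473362 = +0.172516
D = (+0.690150-0.723666i)·(+0.172516)·(+0.687758-0.725940i) = -0.008743-0.172294i

Re=-0.0087 Im=-0.1723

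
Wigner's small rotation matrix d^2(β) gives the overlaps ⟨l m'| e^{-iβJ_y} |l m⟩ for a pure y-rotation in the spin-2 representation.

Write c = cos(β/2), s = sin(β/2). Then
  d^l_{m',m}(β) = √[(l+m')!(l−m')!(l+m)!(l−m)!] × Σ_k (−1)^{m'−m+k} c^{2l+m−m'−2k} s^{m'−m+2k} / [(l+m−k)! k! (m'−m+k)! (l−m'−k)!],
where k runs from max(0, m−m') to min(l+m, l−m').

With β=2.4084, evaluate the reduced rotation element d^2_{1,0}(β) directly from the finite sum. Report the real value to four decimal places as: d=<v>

d=0.6090

d^2_{1,0}(β=2.4084) via Wigner's sum:
c=cos(2.4084/2)=0.358440, s=sin(2.4084/2)=0.933553; N=√[6·1·2·2]=4.898979
k: max(0,(0)−(1))=0 … min(2+(0),2−(1))=1
  k=0: (−1)^1·4.8990/(2)·0.3584^3·0.9336^1 = -0.105309
  k=1: (−1)^2·4.8990/(2)·0.3584^1·0.9336^3 = +0.714346
d^2_{1,0}(2.4084) = -0.105309 +0.714346 = +0.609038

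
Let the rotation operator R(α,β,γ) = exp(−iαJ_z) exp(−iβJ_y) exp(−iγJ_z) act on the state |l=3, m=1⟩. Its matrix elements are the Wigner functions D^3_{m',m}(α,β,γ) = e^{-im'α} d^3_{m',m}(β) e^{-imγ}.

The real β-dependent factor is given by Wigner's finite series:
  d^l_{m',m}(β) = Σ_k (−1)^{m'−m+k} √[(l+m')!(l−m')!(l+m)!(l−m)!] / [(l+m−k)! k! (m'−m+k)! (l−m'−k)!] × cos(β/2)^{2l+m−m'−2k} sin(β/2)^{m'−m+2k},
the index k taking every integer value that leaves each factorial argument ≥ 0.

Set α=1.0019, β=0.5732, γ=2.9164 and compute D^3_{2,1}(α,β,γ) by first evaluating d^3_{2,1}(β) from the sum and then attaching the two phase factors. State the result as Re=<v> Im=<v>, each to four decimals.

Re=-0.1238 Im=-0.5869

Split into d^3_{2,1}(β=0.5732) × two z-phases.
Half-angle: c=0.959211, s=0.282693. N=√(120·1·24·2)=75.894664
k: max(0,(1)−(2))=0 … min(3+(1),3−(2))=1
  k=0: (−1)^1·75.8947/(24)·0.9592^5·0.2827^1 = -0.725912
  k=1: (−1)^2·75.8947/(12)·0.9592^3·0.2827^3 = +0.126100
d^3_{2,1}(0.5732) = -0.725912 +0.126100 = -0.599812
Attach z-rotation phases: D = e^{-i(2)(1.0019)}·(-0.599812)·e^{-i(1)(2.9164)} = -0.123752-0.586907i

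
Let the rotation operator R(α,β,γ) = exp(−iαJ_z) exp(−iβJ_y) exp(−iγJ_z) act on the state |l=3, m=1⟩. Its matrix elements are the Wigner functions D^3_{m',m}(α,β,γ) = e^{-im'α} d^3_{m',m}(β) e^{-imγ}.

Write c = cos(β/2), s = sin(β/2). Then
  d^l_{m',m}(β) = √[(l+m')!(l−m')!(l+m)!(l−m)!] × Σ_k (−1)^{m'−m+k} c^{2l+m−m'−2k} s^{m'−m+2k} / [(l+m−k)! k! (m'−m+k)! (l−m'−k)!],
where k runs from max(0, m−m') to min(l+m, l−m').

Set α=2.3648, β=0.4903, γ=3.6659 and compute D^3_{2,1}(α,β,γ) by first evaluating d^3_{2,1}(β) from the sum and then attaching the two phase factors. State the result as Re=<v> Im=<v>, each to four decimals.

Re=0.2973 Im=0.4943

D^3_{2,1}(2.3648,0.4903,3.6659) = e^{-i·2·2.3648}·d^3_{2,1}(0.4903)·e^{-i·1·3.6659}. Compute d first:
Half-angle: c=0.970101, s=0.242702. N=√(120·1·24·2)=75.894664
k: max(0,(1)−(2))=0 … min(3+(1),3−(2))=1
  k=0: (−1)^1·75.8947/(24)·0.9701^5·0.2427^1 = -0.659413
  k=1: (−1)^2·75.8947/(12)·0.9701^3·0.2427^3 = +0.082547
d^3_{2,1}(0.4903) = -0.659413 +0.082547 = -0.576867
Attach z-rotation phases: D = e^{-i(2)(2.3648)}·(-0.576867)·e^{-i(1)(3.6659)} = +0.297339+0.494333i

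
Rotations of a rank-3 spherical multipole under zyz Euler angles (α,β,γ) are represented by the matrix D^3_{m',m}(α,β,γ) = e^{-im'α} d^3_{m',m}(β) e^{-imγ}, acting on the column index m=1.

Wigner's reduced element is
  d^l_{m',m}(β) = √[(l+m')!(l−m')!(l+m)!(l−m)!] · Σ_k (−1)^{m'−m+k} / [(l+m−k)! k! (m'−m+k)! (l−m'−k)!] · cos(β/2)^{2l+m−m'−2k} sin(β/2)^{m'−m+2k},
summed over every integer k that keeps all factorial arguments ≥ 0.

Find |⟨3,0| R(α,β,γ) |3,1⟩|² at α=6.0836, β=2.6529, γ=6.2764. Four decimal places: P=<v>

D^3_{0,1}(6.0836,2.6529,6.2764) = e^{-i·0·6.0836}·d^3_{0,1}(2.6529)·e^{-i·1·6.2764}. Compute d first:
Half-angle: c=0.241922, s=0.970296. N=√(6·6·24·2)=41.569219
k: max(0,(1)−(0))=1 … min(3+(1),3−(0))=3
  k=1: (−1)^0·41.5692/(12)·0.2419^5·0.9703^1 = +0.002785
  k=2: (−1)^1·41.5692/(4)·0.2419^3·0.9703^3 = -0.134416
  k=3: (−1)^2·41.5692/(12)·0.2419^1·0.9703^5 = +0.720753
d^3_{0,1}(2.6529) = +0.002785 -0.134416 +0.720753 = +0.589123
|D^3_{0,1}|² = |d^3_{0,1}(β)|² = (+0.589123)² = 0.347066 (the z-rotation phases have unit modulus)

P=0.3471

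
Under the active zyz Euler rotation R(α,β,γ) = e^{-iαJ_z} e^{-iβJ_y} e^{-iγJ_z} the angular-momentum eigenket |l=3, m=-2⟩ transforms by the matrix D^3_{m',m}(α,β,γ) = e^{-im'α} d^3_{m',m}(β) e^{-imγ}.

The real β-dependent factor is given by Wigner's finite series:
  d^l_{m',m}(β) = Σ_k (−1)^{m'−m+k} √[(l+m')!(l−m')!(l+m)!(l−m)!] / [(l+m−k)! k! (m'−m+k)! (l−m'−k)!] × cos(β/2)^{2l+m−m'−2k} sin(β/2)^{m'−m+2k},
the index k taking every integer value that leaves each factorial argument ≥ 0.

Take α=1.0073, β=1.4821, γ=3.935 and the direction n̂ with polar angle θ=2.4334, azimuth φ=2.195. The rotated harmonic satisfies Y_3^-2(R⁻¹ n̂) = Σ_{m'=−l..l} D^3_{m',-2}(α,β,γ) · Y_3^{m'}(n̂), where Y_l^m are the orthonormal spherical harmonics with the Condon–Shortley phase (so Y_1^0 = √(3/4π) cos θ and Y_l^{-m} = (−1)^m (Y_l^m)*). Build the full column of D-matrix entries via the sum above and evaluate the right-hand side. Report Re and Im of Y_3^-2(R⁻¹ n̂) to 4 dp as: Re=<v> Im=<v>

Re=0.1671 Im=0.0458

Need the full column D^3_{m',-2} for m'=−3..3 at α=1.0073, β=1.4821, γ=3.935.
cos(β/2)=0.737760, sin(β/2)=0.675063
d^3_{-3,-2}: single k=1 term ⇒ +0.361406;  D = -0.037401-0.359466i
d^3_{-2,-2}: k∈[0..1] ⇒ +0.161247 -0.675024 = -0.513777;  D = +0.460412+0.228009i
d^3_{-1,-2}: k∈[0..1] ⇒ -0.466574 +0.781283 = +0.314709;  D = -0.268711+0.163817i
d^3_{0,-2}: k∈[0..1] ⇒ +0.739452 -0.619110 = +0.120342;  D = -0.001928+0.120326i
d^3_{1,-2}: k∈[0..1] ⇒ -0.781283 +0.327067 = -0.454216;  D = -0.380056-0.248737i
d^3_{2,-2}: k∈[0..1] ⇒ +0.565168 -0.094638 = +0.470530;  D = +0.428129-0.195202i
d^3_{3,-2}: single k=0 term ⇒ -0.253345;  D = -0.034276+0.251015i
Y_3^{m'}(θ=2.4334,φ=2.195) and Σ D·Y over m':
  (-0.0374-0.3595i)·(+0.1096-0.0341i)  (+0.4604+0.2280i)·(+0.1041-0.3115i)  (-0.2687+0.1638i)·(-0.2315-0.3214i)  (-0.0019+0.1203i)·(+0.0327+0.0000i)  (-0.3801-0.2487i)·(+0.2315-0.3214i)  (+0.4281-0.1952i)·(+0.1041+0.3115i)  (-0.0343+0.2510i)·(-0.1096-0.0341i)
Y_3^-2(R⁻¹ n̂) = +0.167107+0.045840i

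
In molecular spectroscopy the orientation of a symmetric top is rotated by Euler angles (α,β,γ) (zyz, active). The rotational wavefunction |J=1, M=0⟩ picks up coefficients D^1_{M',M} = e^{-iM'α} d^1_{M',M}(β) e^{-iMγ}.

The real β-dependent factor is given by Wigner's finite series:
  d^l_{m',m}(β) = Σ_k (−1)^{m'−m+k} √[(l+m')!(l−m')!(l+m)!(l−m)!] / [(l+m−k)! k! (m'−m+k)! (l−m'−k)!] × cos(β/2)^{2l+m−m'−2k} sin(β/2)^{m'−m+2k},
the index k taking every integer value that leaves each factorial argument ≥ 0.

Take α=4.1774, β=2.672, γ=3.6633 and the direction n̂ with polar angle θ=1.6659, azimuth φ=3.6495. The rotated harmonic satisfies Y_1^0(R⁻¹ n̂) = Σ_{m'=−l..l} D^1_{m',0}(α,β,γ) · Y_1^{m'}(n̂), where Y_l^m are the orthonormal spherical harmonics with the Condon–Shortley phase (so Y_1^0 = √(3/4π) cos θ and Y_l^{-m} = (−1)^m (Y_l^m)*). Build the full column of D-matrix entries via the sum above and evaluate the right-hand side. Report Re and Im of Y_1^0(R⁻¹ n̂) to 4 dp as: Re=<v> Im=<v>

Need the full column D^1_{m',0} for m'=−1..1 at α=4.1774, β=2.672, γ=3.6633.
cos(β/2)=0.232645, sin(β/2)=0.972562
d^1_{-1,0}: single k=1 term ⇒ +0.319982;  D = -0.163137-0.275272i
d^1_{0,0}: k∈[0..1] ⇒ +0.054124 -0.945876 = -0.891753;  D = -0.891753+0.000000i
d^1_{1,0}: single k=0 term ⇒ -0.319982;  D = +0.163137-0.275272i
Y_1^{m'}(θ=1.6659,φ=3.6495) and Σ D·Y over m':
  (-0.1631-0.2753i)·(-0.3005+0.1673i)  (-0.8918+0.0000i)·(-0.0464+0.0000i)  (+0.1631-0.2753i)·(+0.3005+0.1673i)
Y_1^0(R⁻¹ n̂) = +0.231517+0.000000i

Re=0.2315 Im=0.0000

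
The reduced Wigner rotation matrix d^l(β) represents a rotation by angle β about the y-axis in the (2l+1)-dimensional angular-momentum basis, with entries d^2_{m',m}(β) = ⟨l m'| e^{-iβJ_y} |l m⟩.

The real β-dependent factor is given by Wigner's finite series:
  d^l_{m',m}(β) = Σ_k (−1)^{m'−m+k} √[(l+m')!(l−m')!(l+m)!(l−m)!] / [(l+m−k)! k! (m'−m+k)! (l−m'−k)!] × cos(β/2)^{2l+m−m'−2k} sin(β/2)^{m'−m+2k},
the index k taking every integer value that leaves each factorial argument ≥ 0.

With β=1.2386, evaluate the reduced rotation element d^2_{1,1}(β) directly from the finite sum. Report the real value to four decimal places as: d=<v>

d=-0.2306

d^2_{1,1}(β=1.2386) via Wigner's sum:
Half-angle: c=0.814285, s=0.580465. N=√(6·1·6·1)=6.000000
k∈{0,1} keeps every argument non-negative
  k=0: (−1)^0·6.0000/(6)·0.8143^4·0.5805^0 = +0.439649
  k=1: (−1)^1·6.0000/(2)·0.8143^2·0.5805^2 = -0.670234
d^2_{1,1}(1.2386) = +0.439649 -0.670234 = -0.230586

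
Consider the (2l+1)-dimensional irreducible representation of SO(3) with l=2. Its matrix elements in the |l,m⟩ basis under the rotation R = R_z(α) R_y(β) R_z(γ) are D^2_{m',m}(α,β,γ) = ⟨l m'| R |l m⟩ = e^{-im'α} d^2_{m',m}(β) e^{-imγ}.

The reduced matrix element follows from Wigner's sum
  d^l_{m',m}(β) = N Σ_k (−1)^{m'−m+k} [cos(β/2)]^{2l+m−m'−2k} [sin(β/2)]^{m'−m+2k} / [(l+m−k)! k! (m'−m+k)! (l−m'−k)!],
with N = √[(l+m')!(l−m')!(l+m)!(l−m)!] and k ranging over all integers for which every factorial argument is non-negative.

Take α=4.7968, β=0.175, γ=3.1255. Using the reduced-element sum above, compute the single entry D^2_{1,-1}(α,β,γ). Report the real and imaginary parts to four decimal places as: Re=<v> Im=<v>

First d^2_{1,-1}(β=0.175), then the phase factors e^{-i(1)α} and e^{-i(-1)γ}:
With c≡cos(β/2)=0.996174 and s≡sin(β/2)=0.087388, N=[6·1·1·6]^{1/2}=6.000000
k: max(0,(-1)−(1))=0 … min(2+(-1),2−(1))=1
  k=0: (−1)^2·6.0000/(2)·0.9962^2·0.0874^2 = +0.022735
  k=1: (−1)^3·6.0000/(6)·0.9962^0·0.0874^4 = -0.000058
d^2_{1,-1}(0.175) = +0.022735 -0.000058 = +0.022677
D = (+0.084311+0.996440i)·(+0.022677)·(-0.999871+0.016092i) = -0.002275-0.022562i

Re=-0.0023 Im=-0.0226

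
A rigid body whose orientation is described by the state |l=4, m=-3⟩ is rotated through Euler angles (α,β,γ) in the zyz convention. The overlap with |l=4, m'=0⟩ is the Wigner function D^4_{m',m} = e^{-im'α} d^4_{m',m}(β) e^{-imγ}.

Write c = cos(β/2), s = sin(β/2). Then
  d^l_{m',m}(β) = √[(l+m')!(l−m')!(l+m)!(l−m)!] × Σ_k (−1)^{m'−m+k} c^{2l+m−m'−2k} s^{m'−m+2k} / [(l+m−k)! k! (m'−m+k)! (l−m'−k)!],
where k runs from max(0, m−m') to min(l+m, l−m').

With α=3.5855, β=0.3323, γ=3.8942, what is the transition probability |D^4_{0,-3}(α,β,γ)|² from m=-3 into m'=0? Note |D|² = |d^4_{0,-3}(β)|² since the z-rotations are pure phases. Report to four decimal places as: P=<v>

P=0.0024

D^4_{0,-3}(3.5855,0.3323,3.8942) = e^{-i·0·3.5855}·d^4_{0,-3}(0.3323)·e^{-i·-3·3.8942}. Compute d first:
c=cos(0.3323/2)=0.986229, s=sin(0.3323/2)=0.165387; N=√[24·24·1·5040]=1703.830978
k: max(0,(-3)−(0))=0 … min(4+(-3),4−(0))=1
  k=0: (−1)^3·1703.8310/(144)·0.9862^5·0.1654^3 = -0.049941
  k=1: (−1)^4·1703.8310/(144)·0.9862^3·0.1654^5 = +0.001404
d^4_{0,-3}(0.3323) = -0.049941 +0.001404 = -0.048536
|D^4_{0,-3}|² = |d^4_{0,-3}(β)|² = (-0.048536)² = 0.002356 (the z-rotation phases have unit modulus)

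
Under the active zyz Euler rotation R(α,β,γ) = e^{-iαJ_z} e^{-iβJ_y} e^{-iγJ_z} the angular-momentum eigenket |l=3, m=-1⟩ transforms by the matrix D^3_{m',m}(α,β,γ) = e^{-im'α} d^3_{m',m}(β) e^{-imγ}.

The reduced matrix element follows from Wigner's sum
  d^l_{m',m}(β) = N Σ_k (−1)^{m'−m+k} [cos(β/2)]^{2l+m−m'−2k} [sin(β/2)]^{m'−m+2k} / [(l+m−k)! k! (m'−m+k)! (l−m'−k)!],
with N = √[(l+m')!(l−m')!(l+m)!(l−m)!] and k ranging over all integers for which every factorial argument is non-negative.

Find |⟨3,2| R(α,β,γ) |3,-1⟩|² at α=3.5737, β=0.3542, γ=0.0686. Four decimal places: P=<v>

First d^3_{2,-1}(β=0.3542), then the phase factors e^{-i(2)α} and e^{-i(-1)γ}:
With c≡cos(β/2)=0.984359 and s≡sin(β/2)=0.176176, N=[120·1·2·24]^{1/2}=75.894664
Admissible k: 0..1 (factorial args all ≥0)
  k=0: (−1)^3·75.8947/(12)·0.9844^3·0.1762^3 = -0.032986
  k=1: (−1)^4·75.8947/(24)·0.9844^1·0.1762^5 = +0.000528
d^3_{2,-1}(0.3542) = -0.032986 +0.000528 = -0.032458
|D^3_{2,-1}|² = |d^3_{2,-1}(β)|² = (-0.032458)² = 0.001053 (the z-rotation phases have unit modulus)

P=0.0011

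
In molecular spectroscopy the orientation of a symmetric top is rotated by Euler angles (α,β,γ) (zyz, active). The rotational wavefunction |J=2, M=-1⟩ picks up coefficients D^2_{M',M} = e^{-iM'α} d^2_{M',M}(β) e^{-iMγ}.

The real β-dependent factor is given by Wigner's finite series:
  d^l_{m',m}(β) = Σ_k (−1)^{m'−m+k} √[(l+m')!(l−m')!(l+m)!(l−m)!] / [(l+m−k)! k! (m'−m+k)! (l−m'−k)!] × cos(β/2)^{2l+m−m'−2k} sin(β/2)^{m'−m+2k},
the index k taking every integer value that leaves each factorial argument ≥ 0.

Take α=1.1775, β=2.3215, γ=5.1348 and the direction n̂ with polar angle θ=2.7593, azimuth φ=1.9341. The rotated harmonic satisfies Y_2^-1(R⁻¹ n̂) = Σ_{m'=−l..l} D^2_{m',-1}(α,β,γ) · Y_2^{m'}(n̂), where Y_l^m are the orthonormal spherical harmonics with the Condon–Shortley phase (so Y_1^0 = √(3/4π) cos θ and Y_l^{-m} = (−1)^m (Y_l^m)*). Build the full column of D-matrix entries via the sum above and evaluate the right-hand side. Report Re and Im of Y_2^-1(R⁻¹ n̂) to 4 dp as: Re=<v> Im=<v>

Re=-0.0201 Im=-0.3564

Need the full column D^2_{m',-1} for m'=−2..2 at α=1.1775, β=2.3215, γ=5.1348.
cos(β/2)=0.398652, sin(β/2)=0.917102
d^2_{-2,-1}: single k=1 term ⇒ +0.116206;  D = +0.041391+0.108585i
d^2_{-1,-1}: k∈[0..1] ⇒ +0.025257 -0.401000 = -0.375743;  D = -0.375584-0.010938i
d^2_{0,-1}: k∈[0..1] ⇒ -0.142323 +0.753222 = +0.610899;  D = +0.250445-0.557203i
d^2_{1,-1}: k∈[0..1] ⇒ +0.401000 -0.707410 = -0.306410;  D = +0.209999+0.223131i
d^2_{2,-1}: single k=0 term ⇒ -0.615003;  D = +0.575190-0.217681i
Y_2^{m'}(θ=2.7593,φ=1.9341) and Σ D·Y over m':
  (+0.0414+0.1086i)·(-0.0402+0.0357i)  (-0.3756-0.0109i)·(+0.0950+0.2499i)  (+0.2504-0.5572i)·(+0.4991+0.0000i)  (+0.2100+0.2231i)·(-0.0950+0.2499i)  (+0.5752-0.2177i)·(-0.0402-0.0357i)
Y_2^-1(R⁻¹ n̂) = -0.020105-0.356412i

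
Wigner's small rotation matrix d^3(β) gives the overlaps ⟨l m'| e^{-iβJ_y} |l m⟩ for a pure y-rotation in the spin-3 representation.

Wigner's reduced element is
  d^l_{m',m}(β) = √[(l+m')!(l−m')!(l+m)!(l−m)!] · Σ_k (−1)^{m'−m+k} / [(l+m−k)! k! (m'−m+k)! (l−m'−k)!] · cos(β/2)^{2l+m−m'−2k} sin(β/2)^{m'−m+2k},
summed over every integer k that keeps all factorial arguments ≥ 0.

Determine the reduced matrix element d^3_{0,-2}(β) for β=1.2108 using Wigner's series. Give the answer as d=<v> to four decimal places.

d^3_{0,-2}(β=1.2108) via Wigner's sum:
c=cos(1.2108/2)=0.822275, s=sin(1.2108/2)=0.569091; N=√[6·6·1·120]=65.726707
Admissible k: 0..1 (factorial args all ≥0)
  k=0: (−1)^2·65.7267/(12)·0.8223^4·0.5691^2 = +0.810945
  k=1: (−1)^3·65.7267/(12)·0.8223^2·0.5691^4 = -0.388438
d^3_{0,-2}(1.2108) = +0.810945 -0.388438 = +0.422508

d=0.4225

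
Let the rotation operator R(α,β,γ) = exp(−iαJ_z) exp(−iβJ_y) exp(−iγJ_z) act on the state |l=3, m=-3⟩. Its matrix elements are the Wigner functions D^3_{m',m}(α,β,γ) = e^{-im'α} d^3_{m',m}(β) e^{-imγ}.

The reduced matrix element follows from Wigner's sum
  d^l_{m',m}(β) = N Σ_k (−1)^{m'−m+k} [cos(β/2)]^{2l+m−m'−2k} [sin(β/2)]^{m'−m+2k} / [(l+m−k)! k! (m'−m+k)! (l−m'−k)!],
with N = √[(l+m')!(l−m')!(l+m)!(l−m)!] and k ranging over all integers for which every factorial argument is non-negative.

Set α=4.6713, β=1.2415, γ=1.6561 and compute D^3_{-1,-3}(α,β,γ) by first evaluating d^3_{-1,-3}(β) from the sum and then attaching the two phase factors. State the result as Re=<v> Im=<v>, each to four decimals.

D^3_{-1,-3}(4.6713,1.2415,1.6561) = e^{-i·-1·4.6713}·d^3_{-1,-3}(1.2415)·e^{-i·-3·1.6561}. Compute d first:
With c≡cos(β/2)=0.813442 and s≡sin(β/2)=0.581645, N=[2·24·1·720]^{1/2}=185.903201
Admissible k: 0..0 (factorial args all ≥0)
  k=0: (−1)^2·185.9032/(48)·0.8134^4·0.5816^2 = +0.573680
d^3_{-1,-3}(1.2415) = +0.573680
D = (-0.041077-0.999156i)·(+0.573680)·(+0.253127-0.967433i) = -0.560493-0.122293i

Re=-0.5605 Im=-0.1223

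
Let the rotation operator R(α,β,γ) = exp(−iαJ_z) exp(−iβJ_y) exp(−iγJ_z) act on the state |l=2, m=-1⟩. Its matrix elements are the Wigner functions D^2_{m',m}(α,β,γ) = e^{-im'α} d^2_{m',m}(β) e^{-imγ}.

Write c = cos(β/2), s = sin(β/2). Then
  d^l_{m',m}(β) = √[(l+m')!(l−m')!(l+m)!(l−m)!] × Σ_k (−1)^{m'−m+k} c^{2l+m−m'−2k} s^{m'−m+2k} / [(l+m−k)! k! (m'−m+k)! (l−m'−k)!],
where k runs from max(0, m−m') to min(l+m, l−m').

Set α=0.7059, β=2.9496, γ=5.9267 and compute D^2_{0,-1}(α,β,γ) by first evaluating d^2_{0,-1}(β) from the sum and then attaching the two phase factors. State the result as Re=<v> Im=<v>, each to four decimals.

Re=0.2150 Im=-0.0801

D^2_{0,-1}(0.7059,2.9496,5.9267) = e^{-i·0·0.7059}·d^2_{0,-1}(2.9496)·e^{-i·-1·5.9267}. Compute d first:
Half-angle: c=0.095849, s=0.995396. N=√(2·2·1·6)=4.898979
Admissible k: 0..1 (factorial args all ≥0)
  k=0: (−1)^1·4.8990/(2)·0.0958^3·0.9954^1 = -0.002147
  k=1: (−1)^2·4.8990/(2)·0.0958^1·0.9954^3 = +0.231553
d^2_{0,-1}(2.9496) = -0.002147 +0.231553 = +0.229406
D = (+1.000000+0.000000i)·(+0.229406)·(+0.937129-0.348983i) = +0.214983-0.080059i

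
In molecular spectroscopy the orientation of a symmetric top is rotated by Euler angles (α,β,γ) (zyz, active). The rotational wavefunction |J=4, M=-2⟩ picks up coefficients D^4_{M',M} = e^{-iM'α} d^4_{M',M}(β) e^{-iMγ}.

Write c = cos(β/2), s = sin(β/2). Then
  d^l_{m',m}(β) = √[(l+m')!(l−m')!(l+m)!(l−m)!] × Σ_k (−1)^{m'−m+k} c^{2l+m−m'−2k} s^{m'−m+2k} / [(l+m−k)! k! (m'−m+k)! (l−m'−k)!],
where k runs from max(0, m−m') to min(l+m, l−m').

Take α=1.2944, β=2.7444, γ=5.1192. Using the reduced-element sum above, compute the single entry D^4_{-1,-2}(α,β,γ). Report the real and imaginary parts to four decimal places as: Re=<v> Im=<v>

Re=-0.0473 Im=0.0794

First d^4_{-1,-2}(β=2.7444), then the phase factors e^{-i(-1)α} and e^{-i(-2)γ}:
Half-angle: c=0.197293, s=0.980344. N=√(6·120·2·720)=1018.233765
The bounds max(0,m−m')=0 and min(l+m,l−m')=2 give 3 terms
  k=0: (−1)^1·1018.2338/(240)·0.1973^7·0.9803^1 = -0.000048
  k=1: (−1)^2·1018.2338/(48)·0.1973^5·0.9803^3 = +0.005975
  k=2: (−1)^3·1018.2338/(72)·0.1973^3·0.9803^5 = -0.098344
d^4_{-1,-2}(2.7444) = -0.000048 +0.005975 -0.098344 = -0.092418
Phases: e^{-i·(-1)·1.2944}=+0.272891+0.962045i, e^{-i·(-2)·5.1192}=-0.686871-0.726780i ⇒ D=-0.047295+0.079399i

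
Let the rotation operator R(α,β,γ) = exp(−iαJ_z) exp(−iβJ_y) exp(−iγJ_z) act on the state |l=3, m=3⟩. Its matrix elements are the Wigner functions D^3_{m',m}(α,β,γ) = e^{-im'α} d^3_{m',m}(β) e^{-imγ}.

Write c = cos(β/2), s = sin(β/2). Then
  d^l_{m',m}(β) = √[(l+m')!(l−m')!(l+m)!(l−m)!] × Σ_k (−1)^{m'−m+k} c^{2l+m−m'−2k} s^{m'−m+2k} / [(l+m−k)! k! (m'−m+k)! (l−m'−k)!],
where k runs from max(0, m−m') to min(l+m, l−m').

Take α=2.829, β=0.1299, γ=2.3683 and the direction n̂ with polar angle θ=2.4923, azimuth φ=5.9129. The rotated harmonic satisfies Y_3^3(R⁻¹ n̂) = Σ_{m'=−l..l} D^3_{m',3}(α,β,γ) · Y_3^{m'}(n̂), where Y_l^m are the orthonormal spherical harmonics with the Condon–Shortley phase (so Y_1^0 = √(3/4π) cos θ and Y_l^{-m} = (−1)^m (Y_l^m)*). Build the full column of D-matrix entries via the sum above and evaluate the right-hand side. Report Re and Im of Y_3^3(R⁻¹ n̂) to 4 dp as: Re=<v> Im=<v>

Re=0.0262 Im=-0.0439

Need the full column D^3_{m',3} for m'=−3..3 at α=2.829, β=0.1299, γ=2.3683.
cos(β/2)=0.997891, sin(β/2)=0.064904
d^3_{-3,3}: single k=6 term ⇒ +0.000000;  D = +0.000000+0.000000i
d^3_{-2,3}: single k=5 term ⇒ +0.000003;  D = +0.000000-0.000003i
d^3_{-1,3}: single k=4 term ⇒ +0.000068;  D = -0.000029+0.000062i
d^3_{0,3}: single k=3 term ⇒ +0.001215;  D = +0.000827-0.000890i
d^3_{1,3}: single k=2 term ⇒ +0.016178;  D = -0.014126+0.007885i
d^3_{2,3}: single k=1 term ⇒ +0.157313;  D = +0.154285-0.030718i
d^3_{3,3}: single k=0 term ⇒ +0.987415;  D = -0.980772-0.114346i
Y_3^{m'}(θ=2.4923,φ=5.9129) and Σ D·Y over m':
  (+0.0000+0.0000i)·(+0.0409+0.0826i)  (+0.0000-0.0000i)·(-0.2196-0.2008i)  (-0.0000+0.0001i)·(+0.3957+0.1536i)  (+0.0008-0.0009i)·(-0.0512+0.0000i)  (-0.0141+0.0079i)·(-0.3957+0.1536i)  (+0.1543-0.0307i)·(-0.2196+0.2008i)  (-0.9808-0.1143i)·(-0.0409+0.0826i)
Y_3^3(R⁻¹ n̂) = +0.026192-0.043865i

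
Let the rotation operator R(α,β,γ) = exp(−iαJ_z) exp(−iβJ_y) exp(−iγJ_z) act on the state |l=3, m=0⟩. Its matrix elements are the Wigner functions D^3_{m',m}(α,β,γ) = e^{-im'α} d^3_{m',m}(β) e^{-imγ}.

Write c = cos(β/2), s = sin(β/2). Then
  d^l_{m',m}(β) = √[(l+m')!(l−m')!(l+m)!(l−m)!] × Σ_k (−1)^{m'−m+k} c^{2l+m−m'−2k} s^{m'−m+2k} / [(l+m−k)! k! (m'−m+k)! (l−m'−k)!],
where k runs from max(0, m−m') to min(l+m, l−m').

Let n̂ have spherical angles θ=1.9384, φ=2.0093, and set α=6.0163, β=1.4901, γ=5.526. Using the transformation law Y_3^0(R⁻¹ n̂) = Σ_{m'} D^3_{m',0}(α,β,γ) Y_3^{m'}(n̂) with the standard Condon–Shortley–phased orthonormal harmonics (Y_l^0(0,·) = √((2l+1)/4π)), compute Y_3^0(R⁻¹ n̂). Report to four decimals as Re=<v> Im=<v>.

Need the full column D^3_{m',0} for m'=−3..3 at α=6.0163, β=1.4901, γ=5.526.
cos(β/2)=0.735054, sin(β/2)=0.678009
d^3_{-3,0}: single k=3 term ⇒ +0.553577;  D = +0.385420-0.397365i
d^3_{-2,0}: k∈[2..3] ⇒ +0.735035 -0.625374 = +0.109661;  D = +0.094406-0.055794i
d^3_{-1,0}: k∈[1..3] ⇒ +0.503990 -1.286397 +0.364826 = -0.417581;  D = -0.402798+0.110128i
d^3_{0,0}: k∈[0..3] ⇒ +0.157730 -1.207786 +1.027594 -0.097143 = -0.119604;  D = -0.119604+0.000000i
d^3_{1,0}: k∈[0..2] ⇒ -0.503990 +1.286397 -0.364826 = +0.417581;  D = +0.402798+0.110128i
d^3_{2,0}: k∈[0..1] ⇒ +0.735035 -0.625374 = +0.109661;  D = +0.094406+0.055794i
d^3_{3,0}: single k=0 term ⇒ -0.553577;  D = -0.385420-0.397365i
Y_3^{m'}(θ=1.9384,φ=2.0093) and Σ D·Y over m':
  (+0.3854-0.3974i)·(+0.3281+0.0856i)  (+0.0944-0.0558i)·(+0.2045-0.2459i)  (-0.4028+0.1101i)·(+0.0454+0.0967i)  (-0.1196+0.0000i)·(+0.3157+0.0000i)  (+0.4028+0.1101i)·(-0.0454+0.0967i)  (+0.0944+0.0558i)·(+0.2045+0.2459i)  (-0.3854-0.3974i)·(-0.3281+0.0856i)
Y_3^0(R⁻¹ n̂) = +0.236509+0.000000i

Re=0.2365 Im=0.0000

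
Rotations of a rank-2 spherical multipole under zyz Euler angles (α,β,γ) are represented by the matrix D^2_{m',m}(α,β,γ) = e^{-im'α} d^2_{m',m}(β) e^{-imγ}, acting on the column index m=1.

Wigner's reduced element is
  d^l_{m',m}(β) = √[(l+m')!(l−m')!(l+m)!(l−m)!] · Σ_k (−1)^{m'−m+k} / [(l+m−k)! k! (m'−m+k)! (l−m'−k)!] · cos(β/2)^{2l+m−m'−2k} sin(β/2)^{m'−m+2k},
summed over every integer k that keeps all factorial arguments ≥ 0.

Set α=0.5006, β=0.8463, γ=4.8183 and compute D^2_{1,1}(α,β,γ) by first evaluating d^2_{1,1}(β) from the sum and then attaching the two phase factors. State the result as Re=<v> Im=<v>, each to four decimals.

Re=0.1543 Im=0.2224

D^2_{1,1}(0.5006,0.8463,4.8183) = e^{-i·1·0.5006}·d^2_{1,1}(0.8463)·e^{-i·1·4.8183}. Compute d first:
With c≡cos(β/2)=0.911800 and s≡sin(β/2)=0.410635, N=[6·1·6·1]^{1/2}=6.000000
Admissible k: 0..1 (factorial args all ≥0)
  k=0: (−1)^0·6.0000/(6)·0.9118^4·0.4106^0 = +0.691191
  k=1: (−1)^1·6.0000/(2)·0.9118^2·0.4106^2 = -0.420564
d^2_{1,1}(0.8463) = +0.691191 -0.420564 = +0.270628
D = (+0.877295-0.479952i)·(+0.270628)·(+0.105713+0.994397i) = +0.154259+0.222359i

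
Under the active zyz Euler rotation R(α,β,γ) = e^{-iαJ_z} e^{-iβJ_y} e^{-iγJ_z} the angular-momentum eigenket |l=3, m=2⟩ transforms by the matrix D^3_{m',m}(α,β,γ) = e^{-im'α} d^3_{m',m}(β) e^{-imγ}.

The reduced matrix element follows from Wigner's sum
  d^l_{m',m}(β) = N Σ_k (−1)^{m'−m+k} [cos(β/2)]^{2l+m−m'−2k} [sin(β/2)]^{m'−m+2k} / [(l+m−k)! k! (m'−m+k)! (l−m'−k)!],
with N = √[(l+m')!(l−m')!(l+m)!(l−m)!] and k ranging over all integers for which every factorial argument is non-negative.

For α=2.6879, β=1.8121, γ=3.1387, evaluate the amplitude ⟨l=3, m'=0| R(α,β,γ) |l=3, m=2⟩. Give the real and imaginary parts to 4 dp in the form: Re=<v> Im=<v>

Split into d^3_{0,2}(β=1.8121) × two z-phases.
With c≡cos(β/2)=0.616859 and s≡sin(β/2)=0.787073, N=[6·6·120·1]^{1/2}=65.726707
k∈{2,3} keeps every argument non-negative
  k=2: (−1)^0·65.7267/(12)·0.6169^4·0.7871^2 = +0.491288
  k=3: (−1)^1·65.7267/(12)·0.6169^2·0.7871^4 = -0.799823
d^3_{0,2}(1.8121) = +0.491288 -0.799823 = -0.308535
Phases: e^{-i·(0)·2.6879}=+1.000000+0.000000i, e^{-i·(2)·3.1387}=+0.999983+0.005785i ⇒ D=-0.308530-0.001785i

Re=-0.3085 Im=-0.0018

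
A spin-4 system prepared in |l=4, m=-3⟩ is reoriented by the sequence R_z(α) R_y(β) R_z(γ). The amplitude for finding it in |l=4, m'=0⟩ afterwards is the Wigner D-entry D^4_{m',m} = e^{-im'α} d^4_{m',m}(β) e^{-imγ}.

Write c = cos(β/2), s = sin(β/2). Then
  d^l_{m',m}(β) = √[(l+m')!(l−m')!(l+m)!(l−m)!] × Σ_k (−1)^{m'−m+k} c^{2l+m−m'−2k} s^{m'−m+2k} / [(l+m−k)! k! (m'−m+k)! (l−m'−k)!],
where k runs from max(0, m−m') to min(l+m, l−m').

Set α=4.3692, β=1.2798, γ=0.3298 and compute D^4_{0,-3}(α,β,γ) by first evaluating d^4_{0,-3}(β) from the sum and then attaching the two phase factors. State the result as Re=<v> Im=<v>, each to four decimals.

Split into d^4_{0,-3}(β=1.2798) × two z-phases.
c=cos(1.2798/2)=0.802155, s=sin(1.2798/2)=0.597115; N=√[24·24·1·5040]=1703.830978
The bounds max(0,m−m')=0 and min(l+m,l−m')=1 give 2 terms
  k=0: (−1)^3·1703.8310/(144)·0.8022^5·0.5971^3 = -0.836626
  k=1: (−1)^4·1703.8310/(144)·0.8022^3·0.5971^5 = +0.463586
d^4_{0,-3}(1.2798) = -0.836626 +0.463586 = -0.373040
D = (+1.000000+0.000000i)·(-0.373040)·(+0.549191+0.835697i) = -0.204870-0.311748i

Re=-0.2049 Im=-0.3117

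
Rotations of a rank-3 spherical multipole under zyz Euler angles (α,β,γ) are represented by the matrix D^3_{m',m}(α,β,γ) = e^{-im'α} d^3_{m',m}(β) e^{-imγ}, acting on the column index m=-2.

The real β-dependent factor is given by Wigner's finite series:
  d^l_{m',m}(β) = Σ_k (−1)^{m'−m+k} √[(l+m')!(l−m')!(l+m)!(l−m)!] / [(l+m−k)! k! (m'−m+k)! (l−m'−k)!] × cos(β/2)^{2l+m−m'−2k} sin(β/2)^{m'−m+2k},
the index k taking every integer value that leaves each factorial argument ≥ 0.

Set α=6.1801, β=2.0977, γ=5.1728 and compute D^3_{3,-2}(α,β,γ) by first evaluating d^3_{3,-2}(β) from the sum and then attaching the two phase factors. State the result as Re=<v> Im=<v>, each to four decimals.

Re=0.1997 Im=0.5634

Split into d^3_{3,-2}(β=2.0977) × two z-phases.
Half-angle: c=0.498568, s=0.866850. N=√(720·1·1·120)=293.938769
Admissible k: 0..0 (factorial args all ≥0)
  k=0: (−1)^5·293.9388/(120)·0.4986^1·0.8669^5 = -0.597752
d^3_{3,-2}(2.0977) = -0.597752
Attach z-rotation phases: D = e^{-i(3)(6.1801)}·(-0.597752)·e^{-i(-2)(5.1728)} = +0.199747+0.563390i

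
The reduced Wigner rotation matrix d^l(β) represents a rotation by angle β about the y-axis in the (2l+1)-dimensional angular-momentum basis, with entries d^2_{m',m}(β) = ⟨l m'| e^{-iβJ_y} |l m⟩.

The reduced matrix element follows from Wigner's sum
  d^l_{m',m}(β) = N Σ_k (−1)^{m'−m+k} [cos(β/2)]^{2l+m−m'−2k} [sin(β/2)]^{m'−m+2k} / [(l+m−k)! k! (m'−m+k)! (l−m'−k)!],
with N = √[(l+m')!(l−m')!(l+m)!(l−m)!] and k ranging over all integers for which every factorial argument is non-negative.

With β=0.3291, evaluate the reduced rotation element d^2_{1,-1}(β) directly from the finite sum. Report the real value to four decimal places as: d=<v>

d^2_{1,-1}(β=0.3291) via Wigner's sum:
With c≡cos(β/2)=0.986492 and s≡sin(β/2)=0.163808, N=[6·1·1·6]^{1/2}=6.000000
k∈{0,1} keeps every argument non-negative
  k=0: (−1)^2·6.0000/(2)·0.9865^2·0.1638^2 = +0.078340
  k=1: (−1)^3·6.0000/(6)·0.9865^0·0.1638^4 = -0.000720
d^2_{1,-1}(0.3291) = +0.078340 -0.000720 = +0.077620

d=0.0776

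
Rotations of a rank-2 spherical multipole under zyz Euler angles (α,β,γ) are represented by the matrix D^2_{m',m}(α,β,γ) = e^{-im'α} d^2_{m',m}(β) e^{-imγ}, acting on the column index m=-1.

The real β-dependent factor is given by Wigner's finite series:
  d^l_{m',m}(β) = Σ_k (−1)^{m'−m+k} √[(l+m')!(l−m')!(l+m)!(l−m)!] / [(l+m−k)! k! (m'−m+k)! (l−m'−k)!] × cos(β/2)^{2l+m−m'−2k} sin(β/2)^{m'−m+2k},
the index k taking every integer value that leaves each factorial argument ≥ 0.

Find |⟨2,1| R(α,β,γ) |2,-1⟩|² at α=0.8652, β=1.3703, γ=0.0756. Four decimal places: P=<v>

P=0.3135

D^2_{1,-1}(0.8652,1.3703,0.0756) = e^{-i·1·0.8652}·d^2_{1,-1}(1.3703)·e^{-i·-1·0.0756}. Compute d first:
c=cos(1.3703/2)=0.774324, s=sin(1.3703/2)=0.632789; N=√[6·1·1·6]=6.000000
k: max(0,(-1)−(1))=0 … min(2+(-1),2−(1))=1
  k=0: (−1)^2·6.0000/(2)·0.7743^2·0.6328^2 = +0.720253
  k=1: (−1)^3·6.0000/(6)·0.7743^0·0.6328^4 = -0.160338
d^2_{1,-1}(1.3703) = +0.720253 -0.160338 = +0.559915
|D^2_{1,-1}|² = |d^2_{1,-1}(β)|² = (+0.559915)² = 0.313505 (the z-rotation phases have unit modulus)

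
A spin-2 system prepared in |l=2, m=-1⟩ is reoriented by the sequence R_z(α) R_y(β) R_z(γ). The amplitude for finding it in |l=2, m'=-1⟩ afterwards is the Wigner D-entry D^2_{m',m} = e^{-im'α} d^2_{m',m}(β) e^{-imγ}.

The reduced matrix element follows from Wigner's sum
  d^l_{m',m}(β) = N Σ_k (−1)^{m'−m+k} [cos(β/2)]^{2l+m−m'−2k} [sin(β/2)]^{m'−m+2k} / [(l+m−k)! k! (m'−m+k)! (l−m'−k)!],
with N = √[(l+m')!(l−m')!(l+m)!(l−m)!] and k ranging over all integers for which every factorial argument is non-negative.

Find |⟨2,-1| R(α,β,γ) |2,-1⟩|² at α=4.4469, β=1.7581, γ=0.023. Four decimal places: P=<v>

First d^2_{-1,-1}(β=1.7581), then the phase factors e^{-i(-1)α} and e^{-i(-1)γ}:
Half-angle: c=0.637883, s=0.770133. N=√(1·6·1·6)=6.000000
The bounds max(0,m−m')=0 and min(l+m,l−m')=1 give 2 terms
  k=0: (−1)^0·6.0000/(6)·0.6379^4·0.7701^0 = +0.165563
  k=1: (−1)^1·6.0000/(2)·0.6379^2·0.7701^2 = -0.723994
d^2_{-1,-1}(1.7581) = +0.165563 -0.723994 = -0.558431
|D^2_{-1,-1}|² = |d^2_{-1,-1}(β)|² = (-0.558431)² = 0.311845 (the z-rotation phases have unit modulus)

P=0.3118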